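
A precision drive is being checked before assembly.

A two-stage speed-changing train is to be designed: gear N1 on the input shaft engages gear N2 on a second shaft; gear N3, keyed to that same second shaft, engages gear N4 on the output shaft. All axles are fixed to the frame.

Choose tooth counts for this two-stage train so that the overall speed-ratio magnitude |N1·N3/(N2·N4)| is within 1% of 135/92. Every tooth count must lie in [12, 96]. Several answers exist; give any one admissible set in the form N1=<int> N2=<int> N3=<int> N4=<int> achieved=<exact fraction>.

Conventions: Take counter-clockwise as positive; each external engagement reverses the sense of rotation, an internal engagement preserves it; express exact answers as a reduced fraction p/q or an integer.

design class (target 135/92): fixed-axis compound train
target = 135/92 in lowest terms: an exact hit needs N1·N3 = k·135 and N2·N4 = k·92 for one integer k, every count in [12, 96]; additionally prefer no 1:1 stage (N1 ≠ N2, N3 ≠ N4)
k = 1…2: no 1:1-free in-range split of k·135 and k·92 into factor pairs; take k = 3
k = 3: N1·N3 = 405 = 15·27, N2·N4 = 276 = 12·23
achieved = 15·27/(12·23) = 135/92; |achieved − target| = 0 ≤ 27/1840 ✓

N1=15 N2=12 N3=27 N4=23 achieved=135/92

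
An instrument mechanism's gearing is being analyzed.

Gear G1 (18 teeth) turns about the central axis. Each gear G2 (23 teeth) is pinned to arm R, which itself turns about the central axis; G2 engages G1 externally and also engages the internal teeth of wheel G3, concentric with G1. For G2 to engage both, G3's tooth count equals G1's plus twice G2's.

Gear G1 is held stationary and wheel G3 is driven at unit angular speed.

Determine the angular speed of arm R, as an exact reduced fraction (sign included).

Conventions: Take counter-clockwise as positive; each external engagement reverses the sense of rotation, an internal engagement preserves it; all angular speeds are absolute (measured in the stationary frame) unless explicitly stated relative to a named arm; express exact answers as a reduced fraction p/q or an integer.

32/41

recognized (axles ride arm R): planetary set, 18/23/64 teeth
ring teeth: 18 + 2·23 = 64
18(ω_sun−ω_arm) = −64(ω_ring−ω_arm),  ω_sun = 0, ω_ring = 1
18(0−ω_arm) = −64(1−ω_arm)  ⇒  82·ω_arm = 64  ⇒  ω_arm = 32/41
exact speed ratio = 32/41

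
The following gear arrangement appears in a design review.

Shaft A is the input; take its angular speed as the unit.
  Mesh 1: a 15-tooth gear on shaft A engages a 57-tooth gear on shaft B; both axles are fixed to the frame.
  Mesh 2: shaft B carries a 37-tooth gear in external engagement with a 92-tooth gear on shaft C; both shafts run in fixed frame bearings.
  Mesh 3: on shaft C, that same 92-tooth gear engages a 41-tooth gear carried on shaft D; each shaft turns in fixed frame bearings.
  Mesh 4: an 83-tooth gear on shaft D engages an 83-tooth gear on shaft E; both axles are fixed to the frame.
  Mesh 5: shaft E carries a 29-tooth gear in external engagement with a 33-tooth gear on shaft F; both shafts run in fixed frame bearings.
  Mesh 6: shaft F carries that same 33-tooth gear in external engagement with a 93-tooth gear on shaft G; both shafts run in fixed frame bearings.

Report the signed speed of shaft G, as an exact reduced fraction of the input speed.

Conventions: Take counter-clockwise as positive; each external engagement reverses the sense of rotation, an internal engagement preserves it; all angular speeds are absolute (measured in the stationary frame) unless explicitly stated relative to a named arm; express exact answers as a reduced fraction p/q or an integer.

5365/72447

6-mesh fixed-axis compound train (all bearings frame-fixed)
mesh 1 [15T→57T]: |ω|/ω_in = 1×15/57 = 5/19, sense flips to −
mesh 2 [37T→92T]: |ω|/ω_in = (5/19)×37/92 = 185/1748, sense flips to +
mesh 3 [92T→41T]: |ω|/ω_in = (185/1748)×92/41 = 185/779, sense flips to −
mesh 4 [83T→83T]: |ω|/ω_in = (185/779)×83/83 = 185/779, sense flips to +
mesh 5 [29T→33T]: |ω|/ω_in = (185/779)×29/33 = 5365/25707, sense flips to −
mesh 6 [33T→93T]: |ω|/ω_in = (5365/25707)×33/93 = 5365/72447, sense flips to +
signed output speed (× input speed) = 5365/72447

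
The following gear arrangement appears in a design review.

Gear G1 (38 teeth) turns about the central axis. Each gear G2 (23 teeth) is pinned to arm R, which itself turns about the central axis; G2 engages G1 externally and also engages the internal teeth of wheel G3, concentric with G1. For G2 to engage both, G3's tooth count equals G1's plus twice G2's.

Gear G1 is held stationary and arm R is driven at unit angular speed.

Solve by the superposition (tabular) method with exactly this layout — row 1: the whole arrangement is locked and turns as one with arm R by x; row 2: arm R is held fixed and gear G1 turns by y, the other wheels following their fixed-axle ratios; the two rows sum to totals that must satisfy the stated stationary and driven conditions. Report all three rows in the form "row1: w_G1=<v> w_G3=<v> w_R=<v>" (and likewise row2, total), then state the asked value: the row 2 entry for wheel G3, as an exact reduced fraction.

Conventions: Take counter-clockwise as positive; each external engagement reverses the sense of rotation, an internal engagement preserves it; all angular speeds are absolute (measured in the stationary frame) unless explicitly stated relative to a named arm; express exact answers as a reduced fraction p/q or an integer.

planetary set (38T centre, 23T on arm, 84T internal) — Willis relation
row 1: whole set turns with the arm by x
row 2 — arm fixed, fixed-axis ratios: sun y, ring −(38/84)·y, arm 0
boundary: total ω_sun = x + y = 0 and total ω_arm = x = 1  ⇒  y = -1, x = 1
row 2 ring = −(38/84)·(-1) = 19/42
totals (row 1 + row 2): sun 1 + (-1) = 0, ring 1 + 19/42 = 61/42, arm 1 + 0 = 1
asked cell (row2, ring) = 19/42

row1: w_G1=1 w_G3=1 w_R=1
row2: w_G1=-1 w_G3=19/42 w_R=0
total: w_G1=0 w_G3=61/42 w_R=1
asked value: 19/42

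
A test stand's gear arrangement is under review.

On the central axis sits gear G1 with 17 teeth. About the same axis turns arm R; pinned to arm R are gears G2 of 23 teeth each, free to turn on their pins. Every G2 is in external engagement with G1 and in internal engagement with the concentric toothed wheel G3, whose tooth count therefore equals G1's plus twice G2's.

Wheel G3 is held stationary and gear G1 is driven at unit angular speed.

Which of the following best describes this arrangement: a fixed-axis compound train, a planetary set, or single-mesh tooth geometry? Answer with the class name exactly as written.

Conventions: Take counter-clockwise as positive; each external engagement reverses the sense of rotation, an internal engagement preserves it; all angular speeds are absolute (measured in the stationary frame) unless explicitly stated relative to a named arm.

planetary set (17T centre, 23T on arm, 63T internal) — Willis relation
classification: planetary set

planetary set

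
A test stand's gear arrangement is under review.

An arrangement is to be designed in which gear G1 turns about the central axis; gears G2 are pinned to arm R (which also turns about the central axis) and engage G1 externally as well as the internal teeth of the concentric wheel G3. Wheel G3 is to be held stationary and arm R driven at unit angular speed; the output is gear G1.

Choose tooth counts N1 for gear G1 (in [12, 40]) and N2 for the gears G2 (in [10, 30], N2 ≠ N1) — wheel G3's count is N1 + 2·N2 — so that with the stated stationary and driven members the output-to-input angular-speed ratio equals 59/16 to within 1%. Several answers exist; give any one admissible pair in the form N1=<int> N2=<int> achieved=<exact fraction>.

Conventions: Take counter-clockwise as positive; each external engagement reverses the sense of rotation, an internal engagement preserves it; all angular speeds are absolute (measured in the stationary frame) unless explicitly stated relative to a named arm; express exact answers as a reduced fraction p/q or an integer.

N1=32 N2=27 achieved=59/16

planetary set to be sized for 59/16 (Willis relation)
Willis with ω_ring = 0: ω_sun/ω_arm = (N1+N3)/N1; set equal to 59/16  ⇒  N3/N1 = 59/16 − 1 = 43/16
N3 = N1 + 2·N2  ⇒  N2/N1 = (N3/N1 − 1)/2 = (43/16 − 1)/2 = 27/32
smallest multiple with N1 ≥ 12 and N2 ≥ 10: k = 1  ⇒  N1 = 1·32 = 32, N2 = 1·27 = 27 (N1 ≤ 40, N2 ≤ 30, N2 ≠ N1 ✓), N3 = 32 + 2·27 = 86
check: (N1+N3)/N1 with N1 = 32, N3 = 86 gives 59/16; |achieved − target| = 0 ≤ 59/1600 ✓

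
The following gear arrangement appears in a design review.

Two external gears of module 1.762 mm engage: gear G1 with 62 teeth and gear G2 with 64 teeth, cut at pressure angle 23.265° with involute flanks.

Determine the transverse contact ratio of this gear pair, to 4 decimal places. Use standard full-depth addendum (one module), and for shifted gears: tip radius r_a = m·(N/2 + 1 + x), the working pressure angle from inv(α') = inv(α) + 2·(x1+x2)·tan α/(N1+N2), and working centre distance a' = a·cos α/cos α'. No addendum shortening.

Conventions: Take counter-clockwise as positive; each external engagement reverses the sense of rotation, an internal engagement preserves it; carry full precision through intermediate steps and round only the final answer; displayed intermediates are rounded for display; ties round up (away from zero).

single-mesh involute tooth geometry (62T engaging 64T at module 1.762)
base radii: r_b1 = 50.180567, r_b2 = 51.799295
tip radii: r_a1 = 56.384000, r_a2 = 58.146000
no profile shift: α' = α, a' = a
action lengths: √(r_a1²−r_b1²) = 25.711207, √(r_a2²−r_b2²) = 26.415722
base pitch p_b = π·m·cos α = 5.085384
CR = (25.711207 + 26.415722 − 111.006000·sin 23.26500°)/5.085384 = 1.628450
contact ratio ≈ 1.6284

1.6284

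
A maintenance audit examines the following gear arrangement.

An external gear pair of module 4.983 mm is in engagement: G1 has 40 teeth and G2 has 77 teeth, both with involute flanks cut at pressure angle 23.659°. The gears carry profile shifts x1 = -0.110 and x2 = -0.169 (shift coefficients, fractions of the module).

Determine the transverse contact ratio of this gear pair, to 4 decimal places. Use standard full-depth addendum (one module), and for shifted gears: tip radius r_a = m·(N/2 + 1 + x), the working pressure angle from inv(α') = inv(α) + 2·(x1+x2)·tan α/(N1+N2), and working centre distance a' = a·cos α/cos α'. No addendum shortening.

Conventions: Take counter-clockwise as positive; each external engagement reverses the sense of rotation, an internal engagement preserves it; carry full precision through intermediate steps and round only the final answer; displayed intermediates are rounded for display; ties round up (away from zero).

1.6318

topology: single-mesh involute geometry — m = 4.983, 40T/77T pair
base radii: r_b1 = 91.283576, r_b2 = 175.720883
tip radii: r_a1 = 104.094870, r_a2 = 195.986373
inv(α') = inv(23.659°) + 2·(-0.110-0.169)·tan α/(40+77) = 0.02309918  ⇒  α' = 23.01592°
a' = a·cos α / cos α' = 291.5055·cos 23.659°/cos 23.01592° = 290.097283
action lengths: √(r_a1²−r_b1²) = 50.030498, √(r_a2²−r_b2²) = 86.791875
base pitch p_b = π·m·cos α = 14.338791
CR = (50.030498 + 86.791875 − 290.097283·sin 23.01592°)/14.338791 = 1.631808
contact ratio ≈ 1.6318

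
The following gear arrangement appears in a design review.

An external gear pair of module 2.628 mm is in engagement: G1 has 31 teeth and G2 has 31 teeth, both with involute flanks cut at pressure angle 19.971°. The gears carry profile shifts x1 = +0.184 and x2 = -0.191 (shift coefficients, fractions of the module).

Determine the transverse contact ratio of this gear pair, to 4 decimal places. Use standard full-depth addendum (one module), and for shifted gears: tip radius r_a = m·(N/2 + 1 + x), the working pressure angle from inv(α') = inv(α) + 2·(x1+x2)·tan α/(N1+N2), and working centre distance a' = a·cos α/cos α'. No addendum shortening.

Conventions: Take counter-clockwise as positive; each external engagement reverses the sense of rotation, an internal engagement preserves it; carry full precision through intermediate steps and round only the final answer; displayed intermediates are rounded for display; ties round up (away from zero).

1.6584

class = single-mesh tooth geometry [involute pair 31T × 31T, m = 2.628]
base radii: r_b1 = 38.284486, r_b2 = 38.284486
tip radii: r_a1 = 43.845552, r_a2 = 42.860052
inv(α') = inv(19.971°) + 2·(+0.184-0.191)·tan α/(31+31) = 0.01475538  ⇒  α' = 19.93533°
a' = a·cos α / cos α' = 81.4680·cos 19.971°/cos 19.93533° = 81.449588
action lengths: √(r_a1²−r_b1²) = 21.371256, √(r_a2²−r_b2²) = 19.268684
base pitch p_b = π·m·cos α = 7.759630
CR = (21.371256 + 19.268684 − 81.449588·sin 19.93533°)/7.759630 = 1.658449
contact ratio ≈ 1.6584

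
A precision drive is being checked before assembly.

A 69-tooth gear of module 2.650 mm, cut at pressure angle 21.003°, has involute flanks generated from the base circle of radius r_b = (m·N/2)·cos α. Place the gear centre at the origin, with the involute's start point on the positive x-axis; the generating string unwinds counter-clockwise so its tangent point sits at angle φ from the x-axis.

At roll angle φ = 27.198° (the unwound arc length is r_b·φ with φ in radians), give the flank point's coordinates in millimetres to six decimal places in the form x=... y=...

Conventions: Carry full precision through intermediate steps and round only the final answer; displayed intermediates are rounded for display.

single-mesh involute tooth geometry (69T wheel at module 2.650)
pitch radius r_p = m·N/2 = 2.650·69/2 = 91.425000
base radius r_b = r_p·cos α = 91.425000·cos 21.003° = 85.350875
roll angle φ = 27.198° = 0.47469465 rad
x = r_b·(cos φ + φ·sin φ) = 94.432168
y = r_b·(sin φ − φ·cos φ) = 2.975170

x=94.432168 y=2.975170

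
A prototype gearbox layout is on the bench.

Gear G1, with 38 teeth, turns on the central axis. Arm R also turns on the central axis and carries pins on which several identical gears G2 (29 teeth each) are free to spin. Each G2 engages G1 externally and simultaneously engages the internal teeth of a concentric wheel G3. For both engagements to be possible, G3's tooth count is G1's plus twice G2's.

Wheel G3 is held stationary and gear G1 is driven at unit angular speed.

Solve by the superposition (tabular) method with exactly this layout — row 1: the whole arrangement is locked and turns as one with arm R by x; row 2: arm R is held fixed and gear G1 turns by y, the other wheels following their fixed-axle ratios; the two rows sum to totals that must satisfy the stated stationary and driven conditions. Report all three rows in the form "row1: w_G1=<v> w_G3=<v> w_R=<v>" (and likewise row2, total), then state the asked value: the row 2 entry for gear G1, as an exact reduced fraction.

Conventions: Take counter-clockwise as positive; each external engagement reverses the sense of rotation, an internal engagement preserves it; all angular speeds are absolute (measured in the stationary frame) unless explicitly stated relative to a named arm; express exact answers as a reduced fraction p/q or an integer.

class = planetary set [G3 = 38+2·29 = 96; Willis about the carrier]
row 1: whole set turns with the arm by x
superposition row 2 [arm held]: sun y, ring −(38/96)·y, arm 0
boundary: total ω_ring = x − (38/96)·y = 0 and total ω_sun = x + y = 1  ⇒  y = 48/67, x = 19/67
row 2 ring = −(38/96)·48/67 = -19/67
totals (row 1 + row 2): sun 19/67 + 48/67 = 1, ring 19/67 + (-19/67) = 0, arm 19/67 + 0 = 19/67
asked cell (row2, sun) = 48/67

row1: w_G1=19/67 w_G3=19/67 w_R=19/67
row2: w_G1=48/67 w_G3=-19/67 w_R=0
total: w_G1=1 w_G3=0 w_R=19/67
asked value: 48/67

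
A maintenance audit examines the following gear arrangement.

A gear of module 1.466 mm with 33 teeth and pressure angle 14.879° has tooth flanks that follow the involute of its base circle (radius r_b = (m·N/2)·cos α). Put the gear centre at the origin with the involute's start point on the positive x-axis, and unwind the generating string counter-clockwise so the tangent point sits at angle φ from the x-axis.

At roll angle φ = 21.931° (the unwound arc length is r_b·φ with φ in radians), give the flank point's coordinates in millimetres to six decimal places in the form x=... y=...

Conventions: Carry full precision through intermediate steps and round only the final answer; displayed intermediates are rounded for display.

class = single-mesh tooth geometry [base-circle involute, m = 1.466, 33T]
pitch radius r_p = m·N/2 = 1.466·33/2 = 24.189000
base radius r_b = r_p·cos α = 24.189000·cos 14.879° = 23.377949
roll angle φ = 21.931° = 0.38276816 rad
x = r_b·(cos φ + φ·sin φ) = 25.028299
y = r_b·(sin φ − φ·cos φ) = 0.430642

x=25.028299 y=0.430642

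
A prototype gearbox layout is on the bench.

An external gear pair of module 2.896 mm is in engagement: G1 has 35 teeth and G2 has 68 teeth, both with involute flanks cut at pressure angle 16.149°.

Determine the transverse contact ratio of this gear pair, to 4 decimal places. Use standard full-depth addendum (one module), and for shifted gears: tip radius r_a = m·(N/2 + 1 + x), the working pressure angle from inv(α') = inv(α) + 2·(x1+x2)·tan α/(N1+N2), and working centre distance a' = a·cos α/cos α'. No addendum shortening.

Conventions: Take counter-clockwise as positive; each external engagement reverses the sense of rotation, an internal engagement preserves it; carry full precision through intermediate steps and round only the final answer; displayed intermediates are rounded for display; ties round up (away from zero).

1.9846

single-mesh involute tooth geometry (35T engaging 68T at module 2.896)
base radii: r_b1 = 48.680250, r_b2 = 94.578772
tip radii: r_a1 = 53.576000, r_a2 = 101.360000
no profile shift: α' = α, a' = a
action lengths: √(r_a1²−r_b1²) = 22.374562, √(r_a2²−r_b2²) = 36.451413
base pitch p_b = π·m·cos α = 8.739058
CR = (22.374562 + 36.451413 − 149.144000·sin 16.14900°)/8.739058 = 1.984610
contact ratio ≈ 1.9846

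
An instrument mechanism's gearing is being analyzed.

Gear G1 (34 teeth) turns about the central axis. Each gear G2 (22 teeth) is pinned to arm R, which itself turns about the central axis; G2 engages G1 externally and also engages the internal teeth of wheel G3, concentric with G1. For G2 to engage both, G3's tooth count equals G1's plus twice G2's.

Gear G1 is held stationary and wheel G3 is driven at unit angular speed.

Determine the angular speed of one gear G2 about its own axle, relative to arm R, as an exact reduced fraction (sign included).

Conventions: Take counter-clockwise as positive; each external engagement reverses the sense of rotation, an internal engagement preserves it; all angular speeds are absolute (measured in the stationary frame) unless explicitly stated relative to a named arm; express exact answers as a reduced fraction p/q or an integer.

class = planetary set [G3 = 34+2·22 = 78; Willis about the carrier]
ring teeth: 34 + 2·22 = 78
34(ω_sun−ω_arm) = −78(ω_ring−ω_arm),  ω_sun = 0, ω_ring = 1
34(0−ω_arm) = −78(1−ω_arm)  ⇒  112·ω_arm = 78  ⇒  ω_arm = 39/56
sun–planet mesh: 34·(0−39/56) = −22·(ω_p−ω_arm)  ⇒  ω_p−ω_arm = 663/616
exact speed ratio = 663/616

663/616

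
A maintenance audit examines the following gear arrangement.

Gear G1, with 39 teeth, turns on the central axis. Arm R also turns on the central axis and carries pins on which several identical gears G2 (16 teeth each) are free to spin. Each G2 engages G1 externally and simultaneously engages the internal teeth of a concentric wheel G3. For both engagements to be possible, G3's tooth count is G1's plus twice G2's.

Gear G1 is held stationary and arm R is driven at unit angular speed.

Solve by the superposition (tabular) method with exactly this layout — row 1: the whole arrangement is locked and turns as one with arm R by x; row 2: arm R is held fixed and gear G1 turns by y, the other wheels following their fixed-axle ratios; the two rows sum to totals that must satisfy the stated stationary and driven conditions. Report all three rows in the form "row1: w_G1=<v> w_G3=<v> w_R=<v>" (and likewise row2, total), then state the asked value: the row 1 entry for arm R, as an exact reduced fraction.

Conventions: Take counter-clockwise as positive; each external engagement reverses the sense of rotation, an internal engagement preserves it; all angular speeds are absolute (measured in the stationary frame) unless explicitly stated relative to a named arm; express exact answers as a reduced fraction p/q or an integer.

topology: planetary set — G1 39T / G2 16T / G3 71T, arm = carrier (Willis)
row 1: whole set turns with the arm by x
row 2: sun turns y, ring = −(39/71)·y, arm 0
boundary: total ω_sun = x + y = 0 and total ω_arm = x = 1  ⇒  y = -1, x = 1
row 2 ring = −(39/71)·(-1) = 39/71
totals (row 1 + row 2): sun 1 + (-1) = 0, ring 1 + 39/71 = 110/71, arm 1 + 0 = 1
asked cell (row1, arm) = 1

row1: w_G1=1 w_G3=1 w_R=1
row2: w_G1=-1 w_G3=39/71 w_R=0
total: w_G1=0 w_G3=110/71 w_R=1
asked value: 1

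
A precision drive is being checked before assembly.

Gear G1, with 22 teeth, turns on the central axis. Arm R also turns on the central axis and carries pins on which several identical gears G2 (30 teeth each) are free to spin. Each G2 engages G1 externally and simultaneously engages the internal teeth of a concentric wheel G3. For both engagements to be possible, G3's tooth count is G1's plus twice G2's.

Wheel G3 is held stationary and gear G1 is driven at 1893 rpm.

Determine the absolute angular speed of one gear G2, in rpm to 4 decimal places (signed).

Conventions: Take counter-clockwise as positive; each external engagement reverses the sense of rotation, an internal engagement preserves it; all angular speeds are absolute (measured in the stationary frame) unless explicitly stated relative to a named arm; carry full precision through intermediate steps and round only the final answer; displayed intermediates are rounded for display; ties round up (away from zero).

recognized (axles ride arm R): planetary set, 22/30/82 teeth
normalise by the input: solve with ω_sun = 1, then scale by 1893 rpm
ring teeth: 22 + 2·30 = 82
22(ω_sun−ω_arm) = −82(ω_ring−ω_arm),  ω_ring = 0, ω_sun = 1
22(1−ω_arm) = −82(0−ω_arm)  ⇒  104·ω_arm = 22  ⇒  ω_arm = 11/52
sun–planet mesh: 22·(1−11/52) = −30·(ω_p−ω_arm)  ⇒  ω_p−ω_arm = -451/780
ω_p = 11/52 − 451/780 = -11/30
scale: ω_p = -11/30 × 1893 rpm = -694.1000 rpm

-694.1000 rpm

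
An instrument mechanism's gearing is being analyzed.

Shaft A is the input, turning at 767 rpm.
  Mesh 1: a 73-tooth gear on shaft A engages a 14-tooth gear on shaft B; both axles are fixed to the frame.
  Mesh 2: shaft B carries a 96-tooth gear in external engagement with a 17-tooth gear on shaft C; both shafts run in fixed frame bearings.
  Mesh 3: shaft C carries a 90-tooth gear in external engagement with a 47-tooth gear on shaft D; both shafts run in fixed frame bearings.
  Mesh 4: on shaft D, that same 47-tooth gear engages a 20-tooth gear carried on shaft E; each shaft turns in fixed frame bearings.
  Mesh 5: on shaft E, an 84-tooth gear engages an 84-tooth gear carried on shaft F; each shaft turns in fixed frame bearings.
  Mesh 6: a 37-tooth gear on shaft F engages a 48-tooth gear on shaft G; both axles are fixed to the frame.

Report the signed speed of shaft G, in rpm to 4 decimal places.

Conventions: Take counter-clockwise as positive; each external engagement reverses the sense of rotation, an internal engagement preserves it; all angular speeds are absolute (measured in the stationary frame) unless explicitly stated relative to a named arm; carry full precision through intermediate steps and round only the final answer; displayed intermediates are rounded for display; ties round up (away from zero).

6-mesh fixed-axis compound train (all bearings frame-fixed)
mesh 1 [73T→14T]: ω = 767.0000×73/14 = 3999.3571 rpm, sense flips to −
mesh 2 [96T→17T]: ω = 3999.3571×96/17 = 22584.6050 rpm, sense flips to +
mesh 3 [90T→47T]: ω = 22584.6050×90/47 = 43247.1160 rpm, sense flips to −
mesh 4 [47T→20T]: ω = 43247.1160×47/20 = 101630.7227 rpm, sense flips to +
mesh 5 [84T→84T]: ω = 101630.7227×84/84 = 101630.7227 rpm, sense flips to −
mesh 6 [37T→48T]: ω = 101630.7227×37/48 = 78340.3487 rpm, sense flips to +
signed output speed = +78340.3487 rpm

+78340.3487 rpm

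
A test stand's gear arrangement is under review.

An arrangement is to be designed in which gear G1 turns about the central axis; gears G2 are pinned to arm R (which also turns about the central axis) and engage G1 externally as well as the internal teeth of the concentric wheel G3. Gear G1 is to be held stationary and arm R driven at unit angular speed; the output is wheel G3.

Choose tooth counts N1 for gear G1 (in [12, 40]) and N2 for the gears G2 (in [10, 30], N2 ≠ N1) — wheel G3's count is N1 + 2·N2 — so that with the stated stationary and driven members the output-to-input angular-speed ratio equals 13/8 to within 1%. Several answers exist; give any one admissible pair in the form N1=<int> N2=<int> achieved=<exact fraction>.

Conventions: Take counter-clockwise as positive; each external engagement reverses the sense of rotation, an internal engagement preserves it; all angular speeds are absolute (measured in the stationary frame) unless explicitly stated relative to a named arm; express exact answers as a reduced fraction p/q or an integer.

N1=40 N2=12 achieved=13/8

design class (target 13/8): planetary set
Willis with ω_sun = 0: ω_ring/ω_arm = (N1+N3)/N3; set equal to 13/8  ⇒  N3/N1 = 1/(13/8 − 1) = 8/5
N3 = N1 + 2·N2  ⇒  N2/N1 = (N3/N1 − 1)/2 = (8/5 − 1)/2 = 3/10
smallest multiple with N1 ≥ 12 and N2 ≥ 10: k = 4  ⇒  N1 = 4·10 = 40, N2 = 4·3 = 12 (N1 ≤ 40, N2 ≤ 30, N2 ≠ N1 ✓), N3 = 40 + 2·12 = 64
check: (N1+N3)/N3 with N1 = 40, N3 = 64 gives 13/8; |achieved − target| = 0 ≤ 13/800 ✓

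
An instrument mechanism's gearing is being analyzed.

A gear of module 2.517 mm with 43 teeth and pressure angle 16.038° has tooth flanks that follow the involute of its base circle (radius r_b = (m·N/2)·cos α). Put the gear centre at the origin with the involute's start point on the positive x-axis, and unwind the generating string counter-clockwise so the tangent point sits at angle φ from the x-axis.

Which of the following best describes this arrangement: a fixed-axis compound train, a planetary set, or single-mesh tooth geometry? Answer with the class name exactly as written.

topology: single-mesh involute geometry — m = 2.517, N = 43
classification: single-mesh tooth geometry

single-mesh tooth geometry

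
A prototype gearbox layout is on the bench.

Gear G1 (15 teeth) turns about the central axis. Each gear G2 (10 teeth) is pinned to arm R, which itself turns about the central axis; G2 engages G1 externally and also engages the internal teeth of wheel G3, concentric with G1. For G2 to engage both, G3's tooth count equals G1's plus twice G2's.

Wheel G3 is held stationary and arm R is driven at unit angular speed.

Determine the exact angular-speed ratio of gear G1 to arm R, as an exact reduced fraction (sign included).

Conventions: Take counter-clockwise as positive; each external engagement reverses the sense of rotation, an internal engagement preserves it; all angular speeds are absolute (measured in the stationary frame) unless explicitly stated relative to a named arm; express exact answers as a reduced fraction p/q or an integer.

10/3

topology: planetary set — G1 15T / G2 10T / G3 35T, arm = carrier (Willis)
ring teeth: 15 + 2·10 = 35
15(ω_sun−ω_arm) = −35(ω_ring−ω_arm),  ω_ring = 0, ω_arm = 1
ω_sun = 1 − (35/15)(0−1) = 10/3
ω_out/ω_in = 10/3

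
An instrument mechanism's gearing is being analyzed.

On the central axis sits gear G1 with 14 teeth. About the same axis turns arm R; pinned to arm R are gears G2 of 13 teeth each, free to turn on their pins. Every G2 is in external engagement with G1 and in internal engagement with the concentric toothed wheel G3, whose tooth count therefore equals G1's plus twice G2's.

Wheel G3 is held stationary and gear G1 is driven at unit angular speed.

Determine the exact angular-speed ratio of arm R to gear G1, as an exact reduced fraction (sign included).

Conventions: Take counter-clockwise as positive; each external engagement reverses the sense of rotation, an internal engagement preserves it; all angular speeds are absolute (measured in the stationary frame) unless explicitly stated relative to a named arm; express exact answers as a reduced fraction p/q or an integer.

class = planetary set [G3 = 14+2·13 = 40; Willis about the carrier]
ring teeth: 14 + 2·13 = 40
14(ω_sun−ω_arm) = −40(ω_ring−ω_arm),  ω_ring = 0, ω_sun = 1
14(1−ω_arm) = −40(0−ω_arm)  ⇒  54·ω_arm = 14  ⇒  ω_arm = 7/27
ω_out/ω_in = 7/27

7/27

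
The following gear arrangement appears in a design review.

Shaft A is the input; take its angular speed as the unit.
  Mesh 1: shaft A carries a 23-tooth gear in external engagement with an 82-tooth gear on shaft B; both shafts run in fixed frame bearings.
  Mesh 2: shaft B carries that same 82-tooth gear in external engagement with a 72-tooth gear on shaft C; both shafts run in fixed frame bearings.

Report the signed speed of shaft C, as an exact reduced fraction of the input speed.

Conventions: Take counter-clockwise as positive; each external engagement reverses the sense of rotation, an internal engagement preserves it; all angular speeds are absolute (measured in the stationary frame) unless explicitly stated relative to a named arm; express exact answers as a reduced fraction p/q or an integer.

23/72

2-mesh fixed-axis compound train (all bearings frame-fixed)
mesh 1 [23T→82T]: |ω|/ω_in = 1×23/82 = 23/82, sense flips to −
mesh 2 [82T→72T]: |ω|/ω_in = (23/82)×82/72 = 23/72, sense flips to +
signed output speed (× input speed) = 23/72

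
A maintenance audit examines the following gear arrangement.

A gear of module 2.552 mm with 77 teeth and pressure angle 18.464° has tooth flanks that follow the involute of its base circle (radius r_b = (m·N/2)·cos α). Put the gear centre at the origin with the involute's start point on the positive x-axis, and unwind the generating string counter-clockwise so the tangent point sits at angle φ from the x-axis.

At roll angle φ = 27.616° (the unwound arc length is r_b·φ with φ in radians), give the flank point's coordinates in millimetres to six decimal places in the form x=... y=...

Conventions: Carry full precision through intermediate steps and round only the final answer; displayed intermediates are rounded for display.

single-mesh involute tooth geometry (77T wheel at module 2.552)
pitch radius r_p = m·N/2 = 2.552·77/2 = 98.252000
base radius r_b = r_p·cos α = 98.252000·cos 18.464° = 93.194266
roll angle φ = 27.616° = 0.48199013 rad
x = r_b·(cos φ + φ·sin φ) = 103.398810
y = r_b·(sin φ − φ·cos φ) = 3.398282

x=103.398810 y=3.398282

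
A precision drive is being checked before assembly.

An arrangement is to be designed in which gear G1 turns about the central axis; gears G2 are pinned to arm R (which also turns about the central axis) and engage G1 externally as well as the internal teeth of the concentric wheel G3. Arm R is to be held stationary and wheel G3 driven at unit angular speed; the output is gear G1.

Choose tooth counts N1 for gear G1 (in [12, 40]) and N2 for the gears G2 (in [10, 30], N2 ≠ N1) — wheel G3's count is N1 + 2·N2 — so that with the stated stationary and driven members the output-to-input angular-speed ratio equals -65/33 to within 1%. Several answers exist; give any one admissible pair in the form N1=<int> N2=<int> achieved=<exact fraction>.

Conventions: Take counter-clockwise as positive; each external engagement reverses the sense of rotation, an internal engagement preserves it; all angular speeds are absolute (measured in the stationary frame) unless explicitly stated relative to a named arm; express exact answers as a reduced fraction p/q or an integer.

design class (target -65/33): planetary set
Willis with ω_arm = 0: ω_sun/ω_ring = −N3/N1; set equal to -65/33  ⇒  N3/N1 = −(-65/33) = 65/33
N3 = N1 + 2·N2  ⇒  N2/N1 = (N3/N1 − 1)/2 = (65/33 − 1)/2 = 16/33
smallest multiple with N1 ≥ 12 and N2 ≥ 10: k = 1  ⇒  N1 = 1·33 = 33, N2 = 1·16 = 16 (N1 ≤ 40, N2 ≤ 30, N2 ≠ N1 ✓), N3 = 33 + 2·16 = 65
check: −N3/N1 with N1 = 33, N3 = 65 gives -65/33; |achieved − target| = 0 ≤ 13/660 ✓

N1=33 N2=16 achieved=-65/33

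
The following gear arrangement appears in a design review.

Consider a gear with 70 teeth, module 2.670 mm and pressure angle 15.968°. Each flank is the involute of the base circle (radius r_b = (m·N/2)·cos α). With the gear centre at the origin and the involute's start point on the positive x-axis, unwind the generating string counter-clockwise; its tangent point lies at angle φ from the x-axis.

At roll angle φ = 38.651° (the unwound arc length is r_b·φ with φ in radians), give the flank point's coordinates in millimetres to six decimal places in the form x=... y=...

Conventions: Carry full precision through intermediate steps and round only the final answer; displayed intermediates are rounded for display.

topology: single-mesh involute geometry — m = 2.670, N = 70
pitch radius r_p = m·N/2 = 2.670·70/2 = 93.450000
base radius r_b = r_p·cos α = 93.450000·cos 15.968° = 89.844278
roll angle φ = 38.651° = 0.67458721 rad
x = r_b·(cos φ + φ·sin φ) = 108.019338
y = r_b·(sin φ − φ·cos φ) = 8.781928

x=108.019338 y=8.781928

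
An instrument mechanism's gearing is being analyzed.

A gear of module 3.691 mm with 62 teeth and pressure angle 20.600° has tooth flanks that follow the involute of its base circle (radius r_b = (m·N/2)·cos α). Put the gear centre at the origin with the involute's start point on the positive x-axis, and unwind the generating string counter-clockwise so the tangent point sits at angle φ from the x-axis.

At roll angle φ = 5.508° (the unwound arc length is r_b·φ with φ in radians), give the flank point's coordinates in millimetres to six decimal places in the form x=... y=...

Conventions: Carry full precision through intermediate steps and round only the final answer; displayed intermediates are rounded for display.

class = single-mesh tooth geometry [base-circle involute, m = 3.691, 62T]
pitch radius r_p = m·N/2 = 3.691·62/2 = 114.421000
base radius r_b = r_p·cos α = 114.421000·cos 20.600° = 107.104868
roll angle φ = 5.508° = 0.09613274 rad
x = r_b·(cos φ + φ·sin φ) = 107.598630
y = r_b·(sin φ − φ·cos φ) = 0.031688

x=107.598630 y=0.031688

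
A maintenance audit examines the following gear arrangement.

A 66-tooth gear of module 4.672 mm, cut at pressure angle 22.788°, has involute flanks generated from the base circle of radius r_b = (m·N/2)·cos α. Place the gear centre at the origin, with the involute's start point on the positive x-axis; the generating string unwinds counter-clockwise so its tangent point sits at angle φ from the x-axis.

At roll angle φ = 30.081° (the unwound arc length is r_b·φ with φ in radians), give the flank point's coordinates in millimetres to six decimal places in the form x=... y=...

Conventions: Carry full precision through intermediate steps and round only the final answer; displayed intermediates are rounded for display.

recognized (one wheel, involute flank): single-mesh tooth geometry, m = 4.672, N = 66
pitch radius r_p = m·N/2 = 4.672·66/2 = 154.176000
base radius r_b = r_p·cos α = 154.176000·cos 22.788° = 142.141683
roll angle φ = 30.081° = 0.52501249 rad
x = r_b·(cos φ + φ·sin φ) = 160.402120
y = r_b·(sin φ − φ·cos φ) = 6.669462

x=160.402120 y=6.669462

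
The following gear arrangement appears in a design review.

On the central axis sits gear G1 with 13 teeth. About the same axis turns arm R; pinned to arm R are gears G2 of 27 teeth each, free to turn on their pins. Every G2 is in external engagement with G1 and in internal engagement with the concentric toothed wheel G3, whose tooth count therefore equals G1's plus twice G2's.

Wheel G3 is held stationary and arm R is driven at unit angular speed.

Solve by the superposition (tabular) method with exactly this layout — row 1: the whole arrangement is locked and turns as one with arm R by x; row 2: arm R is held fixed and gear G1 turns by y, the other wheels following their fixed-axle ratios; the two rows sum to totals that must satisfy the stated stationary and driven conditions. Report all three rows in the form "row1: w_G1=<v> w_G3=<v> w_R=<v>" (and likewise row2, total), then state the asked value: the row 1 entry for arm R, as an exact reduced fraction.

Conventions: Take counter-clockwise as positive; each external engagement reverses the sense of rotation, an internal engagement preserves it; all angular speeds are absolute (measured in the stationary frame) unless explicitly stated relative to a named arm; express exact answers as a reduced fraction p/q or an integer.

row1: w_G1=1 w_G3=1 w_R=1
row2: w_G1=67/13 w_G3=-1 w_R=0
total: w_G1=80/13 w_G3=0 w_R=1
asked value: 1

recognized (axles ride arm R): planetary set, 13/27/67 teeth
superposition row 1 [locked train]: every member turns x
row 2 — arm fixed, fixed-axis ratios: sun y, ring −(13/67)·y, arm 0
boundary: total ω_ring = x − (13/67)·y = 0 and total ω_arm = x = 1  ⇒  y = 67/13, x = 1
row 2 ring = −(13/67)·67/13 = -1
totals (row 1 + row 2): sun 1 + 67/13 = 80/13, ring 1 + (-1) = 0, arm 1 + 0 = 1
asked cell (row1, arm) = 1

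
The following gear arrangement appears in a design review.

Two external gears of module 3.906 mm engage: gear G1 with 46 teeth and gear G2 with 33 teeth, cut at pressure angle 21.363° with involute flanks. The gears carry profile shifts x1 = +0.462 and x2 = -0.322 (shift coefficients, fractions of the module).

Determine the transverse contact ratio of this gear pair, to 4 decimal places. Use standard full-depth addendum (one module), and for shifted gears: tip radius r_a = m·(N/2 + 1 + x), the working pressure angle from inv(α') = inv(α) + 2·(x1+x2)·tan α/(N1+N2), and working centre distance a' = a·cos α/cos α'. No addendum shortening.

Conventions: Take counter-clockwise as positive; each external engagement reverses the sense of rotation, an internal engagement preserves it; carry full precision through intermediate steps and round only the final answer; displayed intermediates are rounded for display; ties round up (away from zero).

1.6162

recognized (one external pair, fixed centres): single-mesh tooth geometry, m = 3.906, N1 = 46, N2 = 33
base radii: r_b1 = 83.665343, r_b2 = 60.020790
tip radii: r_a1 = 95.548572, r_a2 = 67.097268
inv(α') = inv(21.363°) + 2·(+0.462-0.322)·tan α/(46+33) = 0.01968262  ⇒  α' = 21.86886°
a' = a·cos α / cos α' = 154.2870·cos 21.363°/cos 21.86886° = 154.827715
action lengths: √(r_a1²−r_b1²) = 46.148022, √(r_a2²−r_b2²) = 29.992469
base pitch p_b = π·m·cos α = 11.427932
CR = (46.148022 + 29.992469 − 154.827715·sin 21.86886°)/11.427932 = 1.616192
contact ratio ≈ 1.6162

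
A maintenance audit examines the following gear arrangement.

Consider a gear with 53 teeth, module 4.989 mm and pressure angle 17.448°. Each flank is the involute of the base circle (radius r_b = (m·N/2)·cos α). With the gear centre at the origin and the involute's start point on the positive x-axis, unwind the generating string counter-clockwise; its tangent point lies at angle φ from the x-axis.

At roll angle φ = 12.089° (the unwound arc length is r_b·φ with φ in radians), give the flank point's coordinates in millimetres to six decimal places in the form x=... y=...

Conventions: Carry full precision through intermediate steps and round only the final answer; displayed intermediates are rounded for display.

topology: single-mesh involute geometry — m = 4.989, N = 53
pitch radius r_p = m·N/2 = 4.989·53/2 = 132.208500
base radius r_b = r_p·cos α = 132.208500·cos 17.448° = 126.125517
roll angle φ = 12.089° = 0.21099285 rad
x = r_b·(cos φ + φ·sin φ) = 128.901776
y = r_b·(sin φ − φ·cos φ) = 0.393143

x=128.901776 y=0.393143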